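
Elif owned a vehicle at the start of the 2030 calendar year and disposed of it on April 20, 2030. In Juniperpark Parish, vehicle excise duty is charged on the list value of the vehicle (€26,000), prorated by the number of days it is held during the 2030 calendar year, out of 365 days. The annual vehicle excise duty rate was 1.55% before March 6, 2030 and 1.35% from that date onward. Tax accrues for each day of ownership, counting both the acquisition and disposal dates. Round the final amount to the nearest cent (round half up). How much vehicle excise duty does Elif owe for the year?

€114.90

January 1 – March 5, 2030: 64 days at 1.55% → €26,000 × 1.55% × 64/365 = €70.6630
March 6 – April 20, 2030: 46 days at 1.35% → €26,000 × 1.35% × 46/365 = €44.2356
Total = €114.8986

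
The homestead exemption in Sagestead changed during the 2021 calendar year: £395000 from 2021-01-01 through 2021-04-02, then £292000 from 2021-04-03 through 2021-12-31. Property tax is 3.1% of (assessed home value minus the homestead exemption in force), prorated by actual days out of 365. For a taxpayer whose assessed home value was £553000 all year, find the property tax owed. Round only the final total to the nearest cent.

£7286.19

2021-01-01 to 2021-04-02: 92 days, exemption £395000 → (£553000 − £395000) × 3.1% × 92/365 = £1234.5644
2021-04-03 to 2021-12-31: 273 days, exemption £292000 → (£553000 − £292000) × 3.1% × 273/365 = £6051.6247
Total = £7286.1890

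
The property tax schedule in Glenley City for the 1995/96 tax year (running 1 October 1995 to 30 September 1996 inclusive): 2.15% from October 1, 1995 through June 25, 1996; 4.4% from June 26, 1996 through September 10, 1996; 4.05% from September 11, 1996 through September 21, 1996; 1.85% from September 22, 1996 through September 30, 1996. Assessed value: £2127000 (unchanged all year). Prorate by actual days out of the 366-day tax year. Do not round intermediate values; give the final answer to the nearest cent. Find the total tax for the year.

October 1, 1995 – June 25, 1996: 269 days at 2.15% → £2127000 × 2.15% × 269/366 = £33610.6680
June 26 – September 10, 1996: 77 days at 4.4% → £2127000 × 4.4% × 77/366 = £19689.2787
September 11 – September 21, 1996: 11 days at 4.05% → £2127000 × 4.05% × 11/366 = £2589.0123
September 22 – September 30, 1996: 9 days at 1.85% → £2127000 × 1.85% × 9/366 = £967.6107
Total = £56856.5697

£56856.57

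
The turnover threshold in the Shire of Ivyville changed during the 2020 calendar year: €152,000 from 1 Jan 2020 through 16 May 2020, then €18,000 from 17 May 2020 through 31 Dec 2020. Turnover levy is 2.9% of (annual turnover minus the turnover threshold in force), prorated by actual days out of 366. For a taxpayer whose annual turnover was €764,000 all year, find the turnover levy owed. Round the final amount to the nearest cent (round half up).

€20,179.40

1 Jan – 16 May 2020: 137 days, exemption €152,000 → (€764,000 − €152,000) × 2.9% × 137/366 = €6,643.3770
17 May – 31 Dec 2020: 229 days, exemption €18,000 → (€764,000 − €18,000) × 2.9% × 229/366 = €13,536.0273
Total = €20,179.4044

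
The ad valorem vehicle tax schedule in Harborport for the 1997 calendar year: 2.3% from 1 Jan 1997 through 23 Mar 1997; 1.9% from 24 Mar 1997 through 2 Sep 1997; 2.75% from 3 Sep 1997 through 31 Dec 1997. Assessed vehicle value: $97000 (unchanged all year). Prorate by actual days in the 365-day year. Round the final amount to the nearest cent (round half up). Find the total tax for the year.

1 Jan – 23 Mar 1997: 82 days at 2.3% → $97000 × 2.3% × 82/365 = $501.2110
24 Mar – 2 Sep 1997: 163 days at 1.9% → $97000 × 1.9% × 163/365 = $823.0384
3 Sep – 31 Dec 1997: 120 days at 2.75% → $97000 × 2.75% × 120/365 = $876.9863
Total = $2201.2356

$2201.24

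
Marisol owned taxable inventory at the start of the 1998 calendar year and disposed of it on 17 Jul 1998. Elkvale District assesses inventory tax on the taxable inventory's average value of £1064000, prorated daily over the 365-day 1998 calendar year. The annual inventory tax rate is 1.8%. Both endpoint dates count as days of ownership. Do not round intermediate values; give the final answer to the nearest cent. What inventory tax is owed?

£10389.30

Days held (1 Jan – 17 Jul 1998): 198 out of 365
Tax = £1064000 × 1.8% × 198/365 = £10389.3041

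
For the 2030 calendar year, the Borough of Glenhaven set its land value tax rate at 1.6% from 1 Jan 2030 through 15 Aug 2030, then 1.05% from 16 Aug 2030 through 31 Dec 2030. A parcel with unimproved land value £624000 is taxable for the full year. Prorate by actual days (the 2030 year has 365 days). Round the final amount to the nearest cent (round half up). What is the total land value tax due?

1 Jan – 15 Aug 2030: 227 days at 1.6% → £624000 × 1.6% × 227/365 = £6209.2274
16 Aug – 31 Dec 2030: 138 days at 1.05% → £624000 × 1.05% × 138/365 = £2477.1945
Total = £8686.4219

£8686.42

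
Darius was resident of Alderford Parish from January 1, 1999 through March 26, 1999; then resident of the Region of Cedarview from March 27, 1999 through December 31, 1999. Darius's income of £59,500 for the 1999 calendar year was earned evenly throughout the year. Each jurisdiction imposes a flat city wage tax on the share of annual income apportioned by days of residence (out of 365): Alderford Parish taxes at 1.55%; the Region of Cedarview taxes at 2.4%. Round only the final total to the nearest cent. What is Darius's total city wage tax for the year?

£1,310.22

Alderford Parish, January 1 – March 26, 1999: 85 days → £59,500 × 1.55% × 85/365 = £214.7705
The Region of Cedarview, March 27 – December 31, 1999: 280 days → £59,500 × 2.4% × 280/365 = £1,095.4521
Total = £1,310.2226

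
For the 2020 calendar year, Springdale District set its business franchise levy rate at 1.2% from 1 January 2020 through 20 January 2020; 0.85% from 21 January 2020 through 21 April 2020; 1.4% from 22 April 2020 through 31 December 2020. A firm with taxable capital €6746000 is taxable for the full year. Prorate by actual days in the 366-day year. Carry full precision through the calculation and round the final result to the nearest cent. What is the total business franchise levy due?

€84380.30

1 January – 20 January 2020: 20 days at 1.2% → €6746000 × 1.2% × 20/366 = €4423.6066
21 January – 21 April 2020: 92 days at 0.85% → €6746000 × 0.85% × 92/366 = €14413.5847
22 April – 31 December 2020: 254 days at 1.4% → €6746000 × 1.4% × 254/366 = €65543.1038
Total = €84380.2951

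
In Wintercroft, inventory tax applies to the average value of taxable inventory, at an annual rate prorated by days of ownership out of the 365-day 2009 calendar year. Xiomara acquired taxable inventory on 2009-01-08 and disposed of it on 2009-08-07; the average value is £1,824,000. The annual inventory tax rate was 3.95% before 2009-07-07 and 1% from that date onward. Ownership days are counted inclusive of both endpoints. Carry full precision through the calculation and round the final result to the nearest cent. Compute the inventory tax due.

2009-01-08 to 2009-07-06: 180 days at 3.95% → £1,824,000 × 3.95% × 180/365 = £35,530.5205
2009-07-07 to 2009-08-07: 32 days at 1% → £1,824,000 × 1% × 32/365 = £1,599.1233
Total = £37,129.6438

£37,129.64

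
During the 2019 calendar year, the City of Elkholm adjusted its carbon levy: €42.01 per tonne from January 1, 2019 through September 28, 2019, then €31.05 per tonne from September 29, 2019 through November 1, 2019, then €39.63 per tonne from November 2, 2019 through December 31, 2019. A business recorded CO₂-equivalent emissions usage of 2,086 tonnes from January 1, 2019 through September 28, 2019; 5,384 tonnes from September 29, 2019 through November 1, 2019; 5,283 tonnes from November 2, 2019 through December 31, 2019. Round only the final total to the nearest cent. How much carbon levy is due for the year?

€464,171.35

January 1 – September 28, 2019: 2,086 tonnes at €42.01/tonne → €87,632.86
September 29 – November 1, 2019: 5,384 tonnes at €31.05/tonne → €167,173.20
November 2 – December 31, 2019: 5,283 tonnes at €39.63/tonne → €209,365.29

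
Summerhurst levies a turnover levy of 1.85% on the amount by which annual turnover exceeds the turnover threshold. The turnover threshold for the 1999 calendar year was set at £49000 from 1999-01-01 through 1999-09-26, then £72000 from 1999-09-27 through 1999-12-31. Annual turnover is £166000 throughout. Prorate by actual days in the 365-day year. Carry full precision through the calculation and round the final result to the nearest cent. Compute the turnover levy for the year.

£2052.59

1999-01-01 to 1999-09-26: 269 days, exemption £49000 → (£166000 − £49000) × 1.85% × 269/365 = £1595.2068
1999-09-27 to 1999-12-31: 96 days, exemption £72000 → (£166000 − £72000) × 1.85% × 96/365 = £457.3808
Total = £2052.5877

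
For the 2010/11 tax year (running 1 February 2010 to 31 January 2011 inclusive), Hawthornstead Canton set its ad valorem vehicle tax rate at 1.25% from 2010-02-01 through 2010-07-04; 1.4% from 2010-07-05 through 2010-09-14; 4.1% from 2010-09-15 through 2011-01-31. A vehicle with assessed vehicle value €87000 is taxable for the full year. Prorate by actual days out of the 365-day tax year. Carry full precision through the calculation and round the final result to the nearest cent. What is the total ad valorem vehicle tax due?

2010-02-01 to 2010-07-04: 154 days at 1.25% → €87000 × 1.25% × 154/365 = €458.8356
2010-07-05 to 2010-09-14: 72 days at 1.4% → €87000 × 1.4% × 72/365 = €240.2630
2010-09-15 to 2011-01-31: 139 days at 4.1% → €87000 × 4.1% × 139/365 = €1358.3918
Total = €2057.4904

€2057.49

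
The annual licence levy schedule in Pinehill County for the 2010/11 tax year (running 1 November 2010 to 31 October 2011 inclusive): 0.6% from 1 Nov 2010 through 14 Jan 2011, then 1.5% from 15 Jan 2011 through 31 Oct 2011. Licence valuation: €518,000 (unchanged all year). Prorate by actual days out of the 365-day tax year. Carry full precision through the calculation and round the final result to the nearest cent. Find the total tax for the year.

1 Nov 2010 – 14 Jan 2011: 75 days at 0.6% → €518,000 × 0.6% × 75/365 = €638.6301
15 Jan – 31 Oct 2011: 290 days at 1.5% → €518,000 × 1.5% × 290/365 = €6,173.4247
Total = €6,812.0548

€6,812.05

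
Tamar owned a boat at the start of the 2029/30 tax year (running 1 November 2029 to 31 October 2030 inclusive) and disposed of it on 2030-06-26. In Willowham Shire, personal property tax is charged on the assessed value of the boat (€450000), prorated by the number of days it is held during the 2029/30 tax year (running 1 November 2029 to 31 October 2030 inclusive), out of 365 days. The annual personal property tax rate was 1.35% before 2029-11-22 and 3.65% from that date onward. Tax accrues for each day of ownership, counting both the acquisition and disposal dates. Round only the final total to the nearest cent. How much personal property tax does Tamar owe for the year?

2029-11-01 to 2029-11-21: 21 days at 1.35% → €450000 × 1.35% × 21/365 = €349.5205
2029-11-22 to 2030-06-26: 217 days at 3.65% → €450000 × 3.65% × 217/365 = €9765.0000
Total = €10114.5205

€10114.52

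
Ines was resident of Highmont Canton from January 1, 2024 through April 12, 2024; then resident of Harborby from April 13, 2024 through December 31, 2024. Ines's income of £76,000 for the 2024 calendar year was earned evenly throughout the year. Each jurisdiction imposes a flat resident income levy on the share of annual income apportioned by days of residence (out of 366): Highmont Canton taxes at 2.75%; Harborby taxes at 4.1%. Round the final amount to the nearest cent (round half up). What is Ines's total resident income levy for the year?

Highmont Canton, January 1 – April 12, 2024: 103 days → £76,000 × 2.75% × 103/366 = £588.1694
Harborby, April 13 – December 31, 2024: 263 days → £76,000 × 4.1% × 263/366 = £2,239.0929
Total = £2,827.2623

£2,827.26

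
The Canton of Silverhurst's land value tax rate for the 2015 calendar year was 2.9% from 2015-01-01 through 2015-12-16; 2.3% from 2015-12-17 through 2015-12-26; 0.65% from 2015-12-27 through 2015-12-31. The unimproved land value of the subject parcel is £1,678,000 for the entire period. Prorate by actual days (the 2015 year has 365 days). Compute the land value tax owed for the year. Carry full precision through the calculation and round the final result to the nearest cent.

£47,868.97

2015-01-01 to 2015-12-16: 350 days at 2.9% → £1,678,000 × 2.9% × 350/365 = £46,662.1918
2015-12-17 to 2015-12-26: 10 days at 2.3% → £1,678,000 × 2.3% × 10/365 = £1,057.3699
2015-12-27 to 2015-12-31: 5 days at 0.65% → £1,678,000 × 0.65% × 5/365 = £149.4110
Total = £47,868.9726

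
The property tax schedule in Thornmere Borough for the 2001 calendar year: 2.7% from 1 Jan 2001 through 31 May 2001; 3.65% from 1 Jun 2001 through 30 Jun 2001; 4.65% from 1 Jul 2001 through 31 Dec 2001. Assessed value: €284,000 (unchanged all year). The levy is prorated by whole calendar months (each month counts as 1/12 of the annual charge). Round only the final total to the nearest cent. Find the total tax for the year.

€10,661.83

1 Jan – 31 May 2001: 5 months at 2.7% → €284,000 × 2.7% × 5/12 = €3,195.0000
1 Jun – 30 Jun 2001: 1 month at 3.65% → €284,000 × 3.65% × 1/12 = €863.8333
1 Jul – 31 Dec 2001: 6 months at 4.65% → €284,000 × 4.65% × 6/12 = €6,603.0000
Total = €10,661.8333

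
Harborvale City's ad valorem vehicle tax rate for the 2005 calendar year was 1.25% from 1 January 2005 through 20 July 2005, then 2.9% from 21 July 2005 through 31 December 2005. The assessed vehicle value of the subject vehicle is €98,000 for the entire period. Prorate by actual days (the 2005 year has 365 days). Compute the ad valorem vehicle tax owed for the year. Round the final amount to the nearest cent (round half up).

1 January – 20 July 2005: 201 days at 1.25% → €98,000 × 1.25% × 201/365 = €674.5890
21 July – 31 December 2005: 164 days at 2.9% → €98,000 × 2.9% × 164/365 = €1,276.9534
Total = €1,951.5425

€1,951.54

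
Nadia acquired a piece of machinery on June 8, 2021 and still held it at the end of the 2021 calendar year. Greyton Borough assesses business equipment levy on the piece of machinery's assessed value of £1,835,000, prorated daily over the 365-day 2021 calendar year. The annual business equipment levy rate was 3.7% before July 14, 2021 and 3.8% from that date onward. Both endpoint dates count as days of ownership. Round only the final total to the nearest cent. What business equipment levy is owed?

June 8 – July 13, 2021: 36 days at 3.7% → £1,835,000 × 3.7% × 36/365 = £6,696.4932
July 14 – December 31, 2021: 171 days at 3.8% → £1,835,000 × 3.8% × 171/365 = £32,668.0274
Total = £39,364.5205

£39,364.52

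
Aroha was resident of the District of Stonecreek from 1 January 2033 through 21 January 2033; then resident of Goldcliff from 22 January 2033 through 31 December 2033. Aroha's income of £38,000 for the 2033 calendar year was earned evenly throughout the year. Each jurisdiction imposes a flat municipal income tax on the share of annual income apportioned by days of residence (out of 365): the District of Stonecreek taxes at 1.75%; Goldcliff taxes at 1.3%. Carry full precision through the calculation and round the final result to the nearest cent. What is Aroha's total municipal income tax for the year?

£503.84

The District of Stonecreek, 1 January – 21 January 2033: 21 days → £38,000 × 1.75% × 21/365 = £38.2603
Goldcliff, 22 January – 31 December 2033: 344 days → £38,000 × 1.3% × 344/365 = £465.5781
Total = £503.8384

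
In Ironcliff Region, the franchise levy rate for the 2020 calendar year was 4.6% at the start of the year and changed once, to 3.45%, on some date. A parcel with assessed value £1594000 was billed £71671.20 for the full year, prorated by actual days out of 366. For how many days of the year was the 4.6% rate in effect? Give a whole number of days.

Let d = days at the first rate; then 366 − d days at the second rate.
£1594000 × [4.6%·d + 3.45%·(366−d)] / 366 = £71671.20
Solving gives d = 333, so the new rate took effect on November 29, 2020.

333 days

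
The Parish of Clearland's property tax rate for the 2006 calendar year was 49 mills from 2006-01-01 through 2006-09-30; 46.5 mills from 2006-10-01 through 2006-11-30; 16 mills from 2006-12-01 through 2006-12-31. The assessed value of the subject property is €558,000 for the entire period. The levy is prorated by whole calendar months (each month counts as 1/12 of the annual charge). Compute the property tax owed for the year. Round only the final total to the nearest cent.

€25,575.00

2006-01-01 to 2006-09-30: 9 months at 49 mills → €558,000 × 4.9% × 9/12 = €20,506.5000
2006-10-01 to 2006-11-30: 2 months at 46.5 mills → €558,000 × 4.65% × 2/12 = €4,324.5000
2006-12-01 to 2006-12-31: 1 month at 16 mills → €558,000 × 1.6% × 1/12 = €744.0000
Total = €25,575.0000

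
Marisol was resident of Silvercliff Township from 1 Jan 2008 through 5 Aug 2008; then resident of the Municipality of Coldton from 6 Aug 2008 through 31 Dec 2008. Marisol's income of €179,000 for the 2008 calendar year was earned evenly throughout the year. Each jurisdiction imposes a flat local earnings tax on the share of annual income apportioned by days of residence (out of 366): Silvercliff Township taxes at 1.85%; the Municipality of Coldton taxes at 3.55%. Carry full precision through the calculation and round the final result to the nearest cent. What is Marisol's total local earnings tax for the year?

€4,542.00

Silvercliff Township, 1 Jan – 5 Aug 2008: 218 days → €179,000 × 1.85% × 218/366 = €1,972.4235
The Municipality of Coldton, 6 Aug – 31 Dec 2008: 148 days → €179,000 × 3.55% × 148/366 = €2,569.5792
Total = €4,542.0027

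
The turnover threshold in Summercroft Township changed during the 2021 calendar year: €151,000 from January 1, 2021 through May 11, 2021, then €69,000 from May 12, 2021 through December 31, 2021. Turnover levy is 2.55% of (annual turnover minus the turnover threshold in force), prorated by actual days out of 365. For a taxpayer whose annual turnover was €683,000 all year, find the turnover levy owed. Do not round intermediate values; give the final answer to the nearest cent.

January 1 – May 11, 2021: 131 days, exemption €151,000 → (€683,000 − €151,000) × 2.55% × 131/365 = €4,868.8932
May 12 – December 31, 2021: 234 days, exemption €69,000 → (€683,000 − €69,000) × 2.55% × 234/365 = €10,037.6384
Total = €14,906.5315

€14,906.53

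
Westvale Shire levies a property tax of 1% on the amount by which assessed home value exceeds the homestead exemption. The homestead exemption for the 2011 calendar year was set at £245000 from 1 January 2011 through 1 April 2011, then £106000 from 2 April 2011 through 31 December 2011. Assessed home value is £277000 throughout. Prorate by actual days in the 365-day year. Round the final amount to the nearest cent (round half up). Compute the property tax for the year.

£1363.45

1 January – 1 April 2011: 91 days, exemption £245000 → (£277000 − £245000) × 1% × 91/365 = £79.7808
2 April – 31 December 2011: 274 days, exemption £106000 → (£277000 − £106000) × 1% × 274/365 = £1283.6712
Total = £1363.4521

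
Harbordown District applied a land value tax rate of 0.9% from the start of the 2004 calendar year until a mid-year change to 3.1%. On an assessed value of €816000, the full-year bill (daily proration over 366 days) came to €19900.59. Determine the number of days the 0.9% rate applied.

110 days

Let d = days at the first rate; then 366 − d days at the second rate.
€816000 × [0.9%·d + 3.1%·(366−d)] / 366 = €19900.59
Solving gives d = 110, so the new rate took effect on 20 April 2004.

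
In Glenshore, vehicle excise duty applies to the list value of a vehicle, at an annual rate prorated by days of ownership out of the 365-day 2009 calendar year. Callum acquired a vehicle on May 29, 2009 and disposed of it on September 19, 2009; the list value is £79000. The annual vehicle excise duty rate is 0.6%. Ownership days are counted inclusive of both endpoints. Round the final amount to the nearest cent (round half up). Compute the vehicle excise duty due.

Days held (May 29 – September 19, 2009): 114 out of 365
Tax = £79000 × 0.6% × 114/365 = £148.0438

£148.04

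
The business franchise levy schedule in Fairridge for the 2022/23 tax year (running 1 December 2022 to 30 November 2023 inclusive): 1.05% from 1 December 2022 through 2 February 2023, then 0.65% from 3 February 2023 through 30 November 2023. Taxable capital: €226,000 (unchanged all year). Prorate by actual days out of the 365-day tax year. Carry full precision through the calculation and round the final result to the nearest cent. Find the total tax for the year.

1 December 2022 – 2 February 2023: 64 days at 1.05% → €226,000 × 1.05% × 64/365 = €416.0877
3 February – 30 November 2023: 301 days at 0.65% → €226,000 × 0.65% × 301/365 = €1,211.4219
Total = €1,627.5096

€1,627.51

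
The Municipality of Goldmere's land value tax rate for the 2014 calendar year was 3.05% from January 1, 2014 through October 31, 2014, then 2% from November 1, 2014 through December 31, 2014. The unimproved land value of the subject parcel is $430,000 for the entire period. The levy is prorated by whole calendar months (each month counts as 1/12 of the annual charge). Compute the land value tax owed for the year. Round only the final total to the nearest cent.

$12,362.50

January 1 – October 31, 2014: 10 months at 3.05% → $430,000 × 3.05% × 10/12 = $10,929.1667
November 1 – December 31, 2014: 2 months at 2% → $430,000 × 2% × 2/12 = $1,433.3333
Total = $12,362.5000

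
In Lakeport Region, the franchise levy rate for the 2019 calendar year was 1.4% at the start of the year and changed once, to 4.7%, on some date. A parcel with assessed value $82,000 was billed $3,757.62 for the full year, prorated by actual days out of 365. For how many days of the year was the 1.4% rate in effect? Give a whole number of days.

13 days

Let d = days at the first rate; then 365 − d days at the second rate.
$82,000 × [1.4%·d + 4.7%·(365−d)] / 365 = $3,757.62
Solving gives d = 13, so the new rate took effect on 14 January 2019.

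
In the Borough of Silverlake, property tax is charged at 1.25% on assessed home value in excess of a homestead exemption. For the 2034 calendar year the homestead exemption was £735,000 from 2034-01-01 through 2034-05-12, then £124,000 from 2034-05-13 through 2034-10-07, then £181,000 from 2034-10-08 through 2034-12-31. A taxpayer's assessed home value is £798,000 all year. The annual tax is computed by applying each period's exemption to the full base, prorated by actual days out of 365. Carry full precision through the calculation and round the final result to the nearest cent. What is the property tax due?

2034-01-01 to 2034-05-12: 132 days, exemption £735,000 → (£798,000 − £735,000) × 1.25% × 132/365 = £284.7945
2034-05-13 to 2034-10-07: 148 days, exemption £124,000 → (£798,000 − £124,000) × 1.25% × 148/365 = £3,416.1644
2034-10-08 to 2034-12-31: 85 days, exemption £181,000 → (£798,000 − £181,000) × 1.25% × 85/365 = £1,796.0616
Total = £5,497.0205

£5,497.02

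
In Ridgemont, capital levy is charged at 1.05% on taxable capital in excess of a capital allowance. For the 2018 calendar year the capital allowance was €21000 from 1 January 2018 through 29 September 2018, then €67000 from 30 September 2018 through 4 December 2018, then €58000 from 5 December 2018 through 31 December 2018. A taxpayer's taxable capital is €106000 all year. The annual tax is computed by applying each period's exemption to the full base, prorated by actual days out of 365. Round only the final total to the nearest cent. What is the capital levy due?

€776.42

1 January – 29 September 2018: 272 days, exemption €21000 → (€106000 − €21000) × 1.05% × 272/365 = €665.0959
30 September – 4 December 2018: 66 days, exemption €67000 → (€106000 − €67000) × 1.05% × 66/365 = €74.0466
5 December – 31 December 2018: 27 days, exemption €58000 → (€106000 − €58000) × 1.05% × 27/365 = €37.2822
Total = €776.4247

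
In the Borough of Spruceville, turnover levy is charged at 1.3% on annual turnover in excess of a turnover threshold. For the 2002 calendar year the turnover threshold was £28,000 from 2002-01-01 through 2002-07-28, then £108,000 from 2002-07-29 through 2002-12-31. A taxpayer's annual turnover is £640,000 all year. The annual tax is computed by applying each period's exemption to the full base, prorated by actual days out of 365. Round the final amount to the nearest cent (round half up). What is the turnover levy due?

£7,511.51

2002-01-01 to 2002-07-28: 209 days, exemption £28,000 → (£640,000 − £28,000) × 1.3% × 209/365 = £4,555.6274
2002-07-29 to 2002-12-31: 156 days, exemption £108,000 → (£640,000 − £108,000) × 1.3% × 156/365 = £2,955.8795
Total = £7,511.5068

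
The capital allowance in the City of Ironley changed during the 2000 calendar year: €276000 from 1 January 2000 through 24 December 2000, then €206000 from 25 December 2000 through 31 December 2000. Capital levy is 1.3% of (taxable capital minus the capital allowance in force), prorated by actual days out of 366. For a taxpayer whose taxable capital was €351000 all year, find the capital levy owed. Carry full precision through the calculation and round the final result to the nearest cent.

1 January – 24 December 2000: 359 days, exemption €276000 → (€351000 − €276000) × 1.3% × 359/366 = €956.3525
25 December – 31 December 2000: 7 days, exemption €206000 → (€351000 − €206000) × 1.3% × 7/366 = €36.0519
Total = €992.4044

€992.40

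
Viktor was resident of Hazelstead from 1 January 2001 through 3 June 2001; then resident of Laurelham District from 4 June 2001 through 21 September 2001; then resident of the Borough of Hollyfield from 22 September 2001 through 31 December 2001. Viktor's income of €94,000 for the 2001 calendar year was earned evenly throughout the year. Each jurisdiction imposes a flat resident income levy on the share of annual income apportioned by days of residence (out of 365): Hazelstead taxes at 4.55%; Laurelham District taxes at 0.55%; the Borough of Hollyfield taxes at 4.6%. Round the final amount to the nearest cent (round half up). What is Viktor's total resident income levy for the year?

€3,156.85

Hazelstead, 1 January – 3 June 2001: 154 days → €94,000 × 4.55% × 154/365 = €1,804.5425
Laurelham District, 4 June – 21 September 2001: 110 days → €94,000 × 0.55% × 110/365 = €155.8082
The Borough of Hollyfield, 22 September – 31 December 2001: 101 days → €94,000 × 4.6% × 101/365 = €1,196.5041
Total = €3,156.8548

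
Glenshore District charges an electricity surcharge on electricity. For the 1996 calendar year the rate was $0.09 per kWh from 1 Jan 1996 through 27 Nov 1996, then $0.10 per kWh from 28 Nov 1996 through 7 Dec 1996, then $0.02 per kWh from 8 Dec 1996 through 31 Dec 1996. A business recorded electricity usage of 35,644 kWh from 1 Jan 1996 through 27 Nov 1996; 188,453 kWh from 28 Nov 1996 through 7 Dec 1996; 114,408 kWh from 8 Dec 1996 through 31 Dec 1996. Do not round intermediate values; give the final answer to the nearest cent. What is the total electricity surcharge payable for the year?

$24,341.42

1 Jan – 27 Nov 1996: 35,644 kWh at $0.09/kWh → $3,207.96
28 Nov – 7 Dec 1996: 188,453 kWh at $0.10/kWh → $18,845.30
8 Dec – 31 Dec 1996: 114,408 kWh at $0.02/kWh → $2,288.16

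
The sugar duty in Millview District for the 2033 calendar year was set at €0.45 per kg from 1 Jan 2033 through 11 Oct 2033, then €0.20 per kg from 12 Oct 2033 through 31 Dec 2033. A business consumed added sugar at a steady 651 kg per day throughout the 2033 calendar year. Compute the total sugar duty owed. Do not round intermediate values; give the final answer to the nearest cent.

€93744.00

1 Jan – 11 Oct 2033: 284 days × 651 kg/day = 184,884 kg at €0.45/kg → €83197.80
12 Oct – 31 Dec 2033: 81 days × 651 kg/day = 52,731 kg at €0.20/kg → €10546.20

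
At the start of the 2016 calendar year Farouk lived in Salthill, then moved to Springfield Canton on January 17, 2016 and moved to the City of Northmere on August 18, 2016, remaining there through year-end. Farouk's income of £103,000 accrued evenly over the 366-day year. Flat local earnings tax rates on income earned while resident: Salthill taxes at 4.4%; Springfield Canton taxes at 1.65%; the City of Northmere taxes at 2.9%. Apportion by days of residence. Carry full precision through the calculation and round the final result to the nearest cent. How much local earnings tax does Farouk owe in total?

Salthill, January 1 – January 16, 2016: 16 days → £103,000 × 4.4% × 16/366 = £198.1202
Springfield Canton, January 17 – August 17, 2016: 214 days → £103,000 × 1.65% × 214/366 = £993.6967
The City of Northmere, August 18 – December 31, 2016: 136 days → £103,000 × 2.9% × 136/366 = £1,109.9235
Total = £2,301.7404

£2,301.74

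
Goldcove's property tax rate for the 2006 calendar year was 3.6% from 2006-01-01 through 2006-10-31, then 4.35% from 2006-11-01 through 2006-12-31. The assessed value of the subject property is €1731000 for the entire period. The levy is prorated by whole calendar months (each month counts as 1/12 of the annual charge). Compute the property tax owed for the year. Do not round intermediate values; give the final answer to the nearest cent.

€64479.75

2006-01-01 to 2006-10-31: 10 months at 3.6% → €1731000 × 3.6% × 10/12 = €51930.0000
2006-11-01 to 2006-12-31: 2 months at 4.35% → €1731000 × 4.35% × 2/12 = €12549.7500
Total = €64479.7500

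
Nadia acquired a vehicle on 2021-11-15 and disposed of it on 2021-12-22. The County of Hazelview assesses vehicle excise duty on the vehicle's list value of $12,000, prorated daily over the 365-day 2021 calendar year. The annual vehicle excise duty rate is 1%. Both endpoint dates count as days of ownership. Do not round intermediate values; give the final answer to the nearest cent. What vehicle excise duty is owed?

Days held (2021-11-15 to 2021-12-22): 38 out of 365
Tax = $12,000 × 1% × 38/365 = $12.4932

$12.49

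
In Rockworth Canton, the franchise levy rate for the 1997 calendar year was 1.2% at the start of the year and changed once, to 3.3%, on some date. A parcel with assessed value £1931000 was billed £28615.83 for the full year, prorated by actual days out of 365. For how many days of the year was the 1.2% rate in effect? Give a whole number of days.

Let d = days at the first rate; then 365 − d days at the second rate.
£1931000 × [1.2%·d + 3.3%·(365−d)] / 365 = £28615.83
Solving gives d = 316, so the new rate took effect on 13 Nov 1997.

316 days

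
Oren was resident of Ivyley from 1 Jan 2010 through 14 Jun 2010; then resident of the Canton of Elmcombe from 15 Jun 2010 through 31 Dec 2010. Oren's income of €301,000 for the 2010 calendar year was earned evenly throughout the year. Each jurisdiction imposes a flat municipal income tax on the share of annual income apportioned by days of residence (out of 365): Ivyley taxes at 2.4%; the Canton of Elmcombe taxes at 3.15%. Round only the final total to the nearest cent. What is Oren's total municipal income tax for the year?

Ivyley, 1 Jan – 14 Jun 2010: 165 days → €301,000 × 2.4% × 165/365 = €3,265.6438
The Canton of Elmcombe, 15 Jun – 31 Dec 2010: 200 days → €301,000 × 3.15% × 200/365 = €5,195.3425
Total = €8,460.9863

€8,460.99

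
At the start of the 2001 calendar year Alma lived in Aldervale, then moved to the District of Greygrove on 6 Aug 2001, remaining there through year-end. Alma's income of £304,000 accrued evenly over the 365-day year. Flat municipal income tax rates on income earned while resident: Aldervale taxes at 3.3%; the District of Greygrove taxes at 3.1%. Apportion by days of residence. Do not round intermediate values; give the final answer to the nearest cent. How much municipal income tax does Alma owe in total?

Aldervale, 1 Jan – 5 Aug 2001: 217 days → £304,000 × 3.3% × 217/365 = £5,964.2301
The District of Greygrove, 6 Aug – 31 Dec 2001: 148 days → £304,000 × 3.1% × 148/365 = £3,821.2384
Total = £9,785.4685

£9,785.47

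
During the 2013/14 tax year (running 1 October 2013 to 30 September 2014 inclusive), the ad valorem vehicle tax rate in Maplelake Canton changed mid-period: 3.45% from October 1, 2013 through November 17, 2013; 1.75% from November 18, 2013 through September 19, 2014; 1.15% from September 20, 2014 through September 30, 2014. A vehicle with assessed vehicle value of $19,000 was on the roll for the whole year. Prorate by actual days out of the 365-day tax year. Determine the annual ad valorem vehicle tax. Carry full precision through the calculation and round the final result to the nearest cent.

$371.54

October 1 – November 17, 2013: 48 days at 3.45% → $19,000 × 3.45% × 48/365 = $86.2027
November 18, 2013 – September 19, 2014: 306 days at 1.75% → $19,000 × 1.75% × 306/365 = $278.7534
September 20 – September 30, 2014: 11 days at 1.15% → $19,000 × 1.15% × 11/365 = $6.5849
Total = $371.5411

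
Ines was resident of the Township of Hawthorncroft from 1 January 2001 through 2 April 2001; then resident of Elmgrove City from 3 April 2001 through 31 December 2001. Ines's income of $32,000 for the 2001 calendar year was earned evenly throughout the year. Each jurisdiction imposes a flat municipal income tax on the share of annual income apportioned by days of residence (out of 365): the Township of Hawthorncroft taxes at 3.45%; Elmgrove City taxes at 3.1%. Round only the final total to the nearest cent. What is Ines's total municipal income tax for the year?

$1,020.23

The Township of Hawthorncroft, 1 January – 2 April 2001: 92 days → $32,000 × 3.45% × 92/365 = $278.2685
Elmgrove City, 3 April – 31 December 2001: 273 days → $32,000 × 3.1% × 273/365 = $741.9616
Total = $1,020.2301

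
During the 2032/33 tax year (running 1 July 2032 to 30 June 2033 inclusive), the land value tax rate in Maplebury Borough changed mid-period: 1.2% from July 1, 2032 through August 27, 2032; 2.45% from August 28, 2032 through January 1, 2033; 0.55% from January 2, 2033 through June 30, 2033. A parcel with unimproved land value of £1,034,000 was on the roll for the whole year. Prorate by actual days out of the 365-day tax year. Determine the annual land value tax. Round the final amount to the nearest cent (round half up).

£13,590.73

July 1 – August 27, 2032: 58 days at 1.2% → £1,034,000 × 1.2% × 58/365 = £1,971.6822
August 28, 2032 – January 1, 2033: 127 days at 2.45% → £1,034,000 × 2.45% × 127/365 = £8,814.4959
January 2 – June 30, 2033: 180 days at 0.55% → £1,034,000 × 0.55% × 180/365 = £2,804.5479
Total = £13,590.7260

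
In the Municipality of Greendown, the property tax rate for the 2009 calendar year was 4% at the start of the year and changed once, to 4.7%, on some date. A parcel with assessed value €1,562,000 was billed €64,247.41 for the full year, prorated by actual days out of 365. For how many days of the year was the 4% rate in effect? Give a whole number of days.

306 days

Let d = days at the first rate; then 365 − d days at the second rate.
€1,562,000 × [4%·d + 4.7%·(365−d)] / 365 = €64,247.41
Solving gives d = 306, so the new rate took effect on 3 November 2009.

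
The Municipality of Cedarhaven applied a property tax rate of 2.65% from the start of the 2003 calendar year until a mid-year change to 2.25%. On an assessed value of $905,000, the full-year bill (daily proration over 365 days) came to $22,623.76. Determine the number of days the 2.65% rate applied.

228 days

Let d = days at the first rate; then 365 − d days at the second rate.
$905,000 × [2.65%·d + 2.25%·(365−d)] / 365 = $22,623.76
Solving gives d = 228, so the new rate took effect on August 17, 2003.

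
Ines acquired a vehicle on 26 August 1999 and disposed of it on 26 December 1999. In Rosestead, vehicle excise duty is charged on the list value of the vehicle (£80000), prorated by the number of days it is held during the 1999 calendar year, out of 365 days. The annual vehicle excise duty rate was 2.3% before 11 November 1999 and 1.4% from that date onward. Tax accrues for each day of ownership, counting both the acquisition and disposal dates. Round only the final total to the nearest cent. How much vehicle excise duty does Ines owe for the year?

£529.32

26 August – 10 November 1999: 77 days at 2.3% → £80000 × 2.3% × 77/365 = £388.1644
11 November – 26 December 1999: 46 days at 1.4% → £80000 × 1.4% × 46/365 = £141.1507
Total = £529.3151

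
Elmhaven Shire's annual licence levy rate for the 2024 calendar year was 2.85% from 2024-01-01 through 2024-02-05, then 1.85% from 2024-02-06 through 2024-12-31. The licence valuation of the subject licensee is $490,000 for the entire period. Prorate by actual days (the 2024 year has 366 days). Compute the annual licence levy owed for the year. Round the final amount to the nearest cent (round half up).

$9,546.97

2024-01-01 to 2024-02-05: 36 days at 2.85% → $490,000 × 2.85% × 36/366 = $1,373.6066
2024-02-06 to 2024-12-31: 330 days at 1.85% → $490,000 × 1.85% × 330/366 = $8,173.3607
Total = $9,546.9672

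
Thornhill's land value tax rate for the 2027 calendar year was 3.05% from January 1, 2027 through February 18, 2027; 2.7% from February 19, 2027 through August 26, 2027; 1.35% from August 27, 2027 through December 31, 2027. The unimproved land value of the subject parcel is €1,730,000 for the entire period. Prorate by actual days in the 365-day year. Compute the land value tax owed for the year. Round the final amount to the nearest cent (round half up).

January 1 – February 18, 2027: 49 days at 3.05% → €1,730,000 × 3.05% × 49/365 = €7,083.5205
February 19 – August 26, 2027: 189 days at 2.7% → €1,730,000 × 2.7% × 189/365 = €24,186.8219
August 27 – December 31, 2027: 127 days at 1.35% → €1,730,000 × 1.35% × 127/365 = €8,126.2603
Total = €39,396.6027

€39,396.60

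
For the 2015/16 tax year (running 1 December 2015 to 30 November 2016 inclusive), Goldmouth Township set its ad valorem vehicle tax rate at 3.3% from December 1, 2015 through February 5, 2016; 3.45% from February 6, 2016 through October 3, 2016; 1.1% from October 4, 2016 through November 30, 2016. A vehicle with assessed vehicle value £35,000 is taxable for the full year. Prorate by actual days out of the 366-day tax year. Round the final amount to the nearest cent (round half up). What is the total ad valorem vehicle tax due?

£1,067.55

December 1, 2015 – February 5, 2016: 67 days at 3.3% → £35,000 × 3.3% × 67/366 = £211.4344
February 6 – October 3, 2016: 241 days at 3.45% → £35,000 × 3.45% × 241/366 = £795.1025
October 4 – November 30, 2016: 58 days at 1.1% → £35,000 × 1.1% × 58/366 = £61.0109
Total = £1,067.5478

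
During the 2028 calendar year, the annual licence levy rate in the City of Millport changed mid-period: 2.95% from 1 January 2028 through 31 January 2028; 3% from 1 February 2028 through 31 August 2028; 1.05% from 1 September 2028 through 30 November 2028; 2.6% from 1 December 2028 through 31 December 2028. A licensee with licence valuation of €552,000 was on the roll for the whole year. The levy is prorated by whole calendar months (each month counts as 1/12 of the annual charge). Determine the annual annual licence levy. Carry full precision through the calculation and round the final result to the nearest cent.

€13,662.00

1 January – 31 January 2028: 1 month at 2.95% → €552,000 × 2.95% × 1/12 = €1,357.0000
1 February – 31 August 2028: 7 months at 3% → €552,000 × 3% × 7/12 = €9,660.0000
1 September – 30 November 2028: 3 months at 1.05% → €552,000 × 1.05% × 3/12 = €1,449.0000
1 December – 31 December 2028: 1 month at 2.6% → €552,000 × 2.6% × 1/12 = €1,196.0000
Total = €13,662.0000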